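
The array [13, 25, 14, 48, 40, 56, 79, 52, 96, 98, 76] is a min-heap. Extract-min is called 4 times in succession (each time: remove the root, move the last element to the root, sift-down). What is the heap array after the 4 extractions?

[48, 52, 56, 96, 98, 76, 79]

extract-min #1 returns 13:
  remove root 13; move last element 76 to root → [76, 25, 14, 48, 40, 56, 79, 52, 96, 98]
  76 vs smaller child 14 at index 2, swap → [14, 25, 76, 48, 40, 56, 79, 52, 96, 98]
  76 vs smaller child 56 at index 5, swap → [14, 25, 56, 48, 40, 76, 79, 52, 96, 98]
extract-min #2 returns 14:
  remove root 14; move last element 98 to root → [98, 25, 56, 48, 40, 76, 79, 52, 96]
  98 vs smaller child 25 at index 1, swap → [25, 98, 56, 48, 40, 76, 79, 52, 96]
  98 vs smaller child 40 at index 4, swap → [25, 40, 56, 48, 98, 76, 79, 52, 96]
extract-min #3 returns 25:
  remove root 25; move last element 96 to root → [96, 40, 56, 48, 98, 76, 79, 52]
  96 vs smaller child 40 at index 1, swap → [40, 96, 56, 48, 98, 76, 79, 52]
  96 vs smaller child 48 at index 3, swap → [40, 48, 56, 96, 98, 76, 79, 52]
  96 vs only child 52 at index 7, swap → [40, 48, 56, 52, 98, 76, 79, 96]
extract-min #4 returns 40:
  remove root 40; move last element 96 to root → [96, 48, 56, 52, 98, 76, 79]
  96 vs smaller child 48 at index 1, swap → [48, 96, 56, 52, 98, 76, 79]
  96 vs smaller child 52 at index 3, swap → [48, 52, 56, 96, 98, 76, 79]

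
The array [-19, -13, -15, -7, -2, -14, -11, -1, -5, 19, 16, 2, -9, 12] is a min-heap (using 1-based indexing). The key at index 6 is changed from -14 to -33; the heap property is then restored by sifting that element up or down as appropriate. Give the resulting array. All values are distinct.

[-33, -13, -19, -7, -2, -15, -11, -1, -5, 19, 16, 2, -9, 12]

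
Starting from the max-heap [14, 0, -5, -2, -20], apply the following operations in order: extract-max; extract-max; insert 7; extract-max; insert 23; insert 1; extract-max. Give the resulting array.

extract-max → returns 14:
  remove root 14; move last element -20 to root → [-20, 0, -5, -2]
  -20 vs larger child 0 at index 1, swap → [0, -20, -5, -2]
  -20 vs only child -2 at index 3, swap → [0, -2, -5, -20]
extract-max → returns 0:
  remove root 0; move last element -20 to root → [-20, -2, -5]
  -20 vs larger child -2 at index 1, swap → [-2, -20, -5]
insert 7:
  append 7 at index 3 → [-2, -20, -5, 7]
  7 > parent -20 at index 1, swap → [-2, 7, -5, -20]
  7 > parent -2 at index 0, swap → [7, -2, -5, -20]
extract-max → returns 7:
  remove root 7; move last element -20 to root → [-20, -2, -5]
  -20 vs larger child -2 at index 1, swap → [-2, -20, -5]
insert 23:
  append 23 at index 3 → [-2, -20, -5, 23]
  23 > parent -20 at index 1, swap → [-2, 23, -5, -20]
  23 > parent -2 at index 0, swap → [23, -2, -5, -20]
insert 1:
  append 1 at index 4 → [23, -2, -5, -20, 1]
  1 > parent -2 at index 1, swap → [23, 1, -5, -20, -2]
extract-max → returns 23:
  remove root 23; move last element -2 to root → [-2, 1, -5, -20]
  -2 vs larger child 1 at index 1, swap → [1, -2, -5, -20]

[1, -2, -5, -20]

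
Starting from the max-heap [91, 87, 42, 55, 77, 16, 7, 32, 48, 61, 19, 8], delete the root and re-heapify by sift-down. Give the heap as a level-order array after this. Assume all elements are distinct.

[87, 77, 42, 55, 61, 16, 7, 32, 48, 8, 19]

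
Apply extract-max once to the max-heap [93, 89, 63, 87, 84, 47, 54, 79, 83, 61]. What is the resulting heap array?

[89, 87, 63, 83, 84, 47, 54, 79, 61]

remove root 93; move last element 61 to root → [61, 89, 63, 87, 84, 47, 54, 79, 83]
61 vs larger child 89 at index 1, swap → [89, 61, 63, 87, 84, 47, 54, 79, 83]
61 vs larger child 87 at index 3, swap → [89, 87, 63, 61, 84, 47, 54, 79, 83]
61 vs larger child 83 at index 8, swap → [89, 87, 63, 83, 84, 47, 54, 79, 61]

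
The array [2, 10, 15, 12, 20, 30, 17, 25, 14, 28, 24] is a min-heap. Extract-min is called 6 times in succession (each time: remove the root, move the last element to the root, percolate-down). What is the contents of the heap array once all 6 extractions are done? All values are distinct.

[20, 24, 25, 30, 28]

extract-min #1 returns 2:
  remove root 2; move last element 24 to root → [24, 10, 15, 12, 20, 30, 17, 25, 14, 28]
  24 vs smaller child 10 at index 1, swap → [10, 24, 15, 12, 20, 30, 17, 25, 14, 28]
  24 vs smaller child 12 at index 3, swap → [10, 12, 15, 24, 20, 30, 17, 25, 14, 28]
  24 vs smaller child 14 at index 8, swap → [10, 12, 15, 14, 20, 30, 17, 25, 24, 28]
extract-min #2 returns 10:
  remove root 10; move last element 28 to root → [28, 12, 15, 14, 20, 30, 17, 25, 24]
  28 vs smaller child 12 at index 1, swap → [12, 28, 15, 14, 20, 30, 17, 25, 24]
  28 vs smaller child 14 at index 3, swap → [12, 14, 15, 28, 20, 30, 17, 25, 24]
  28 vs smaller child 24 at index 8, swap → [12, 14, 15, 24, 20, 30, 17, 25, 28]
extract-min #3 returns 12:
  remove root 12; move last element 28 to root → [28, 14, 15, 24, 20, 30, 17, 25]
  28 vs smaller child 14 at index 1, swap → [14, 28, 15, 24, 20, 30, 17, 25]
  28 vs smaller child 20 at index 4, swap → [14, 20, 15, 24, 28, 30, 17, 25]
extract-min #4 returns 14:
  remove root 14; move last element 25 to root → [25, 20, 15, 24, 28, 30, 17]
  25 vs smaller child 15 at index 2, swap → [15, 20, 25, 24, 28, 30, 17]
  25 vs smaller child 17 at index 6, swap → [15, 20, 17, 24, 28, 30, 25]
extract-min #5 returns 15:
  remove root 15; move last element 25 to root → [25, 20, 17, 24, 28, 30]
  25 vs smaller child 17 at index 2, swap → [17, 20, 25, 24, 28, 30]
extract-min #6 returns 17:
  remove root 17; move last element 30 to root → [30, 20, 25, 24, 28]
  30 vs smaller child 20 at index 1, swap → [20, 30, 25, 24, 28]
  30 vs smaller child 24 at index 3, swap → [20, 24, 25, 30, 28]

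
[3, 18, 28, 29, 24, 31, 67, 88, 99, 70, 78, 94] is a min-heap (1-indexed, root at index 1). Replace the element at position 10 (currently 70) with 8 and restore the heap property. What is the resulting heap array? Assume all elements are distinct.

set index 10 from 70 to 8 → [3, 18, 28, 29, 24, 31, 67, 88, 99, 8, 78, 94]
8 < parent 24 at index 5, swap → [3, 18, 28, 29, 8, 31, 67, 88, 99, 24, 78, 94]
8 < parent 18 at index 2, swap → [3, 8, 28, 29, 18, 31, 67, 88, 99, 24, 78, 94]

[3, 8, 28, 29, 18, 31, 67, 88, 99, 24, 78, 94]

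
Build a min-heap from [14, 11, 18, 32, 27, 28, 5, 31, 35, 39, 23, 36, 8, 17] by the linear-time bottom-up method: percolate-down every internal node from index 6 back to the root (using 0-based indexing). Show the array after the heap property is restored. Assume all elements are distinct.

[5, 11, 8, 31, 23, 14, 17, 32, 35, 39, 27, 36, 28, 18]

sift down from index 6: already satisfies heap property
sift down from index 5:
  28 vs smaller child 8 at index 12, swap → [14, 11, 18, 32, 27, 8, 5, 31, 35, 39, 23, 36, 28, 17]
sift down from index 4:
  27 vs smaller child 23 at index 10, swap → [14, 11, 18, 32, 23, 8, 5, 31, 35, 39, 27, 36, 28, 17]
sift down from index 3:
  32 vs smaller child 31 at index 7, swap → [14, 11, 18, 31, 23, 8, 5, 32, 35, 39, 27, 36, 28, 17]
sift down from index 2:
  18 vs smaller child 5 at index 6, swap → [14, 11, 5, 31, 23, 8, 18, 32, 35, 39, 27, 36, 28, 17]
  18 vs only child 17 at index 13, swap → [14, 11, 5, 31, 23, 8, 17, 32, 35, 39, 27, 36, 28, 18]
sift down from index 1: already satisfies heap property
sift down from index 0:
  14 vs smaller child 5 at index 2, swap → [5, 11, 14, 31, 23, 8, 17, 32, 35, 39, 27, 36, 28, 18]
  14 vs smaller child 8 at index 5, swap → [5, 11, 8, 31, 23, 14, 17, 32, 35, 39, 27, 36, 28, 18]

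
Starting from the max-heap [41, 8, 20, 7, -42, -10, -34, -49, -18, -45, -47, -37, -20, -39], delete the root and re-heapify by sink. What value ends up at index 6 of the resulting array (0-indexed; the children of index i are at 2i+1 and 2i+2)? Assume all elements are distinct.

-34

remove root 41; move last element -39 to root → [-39, 8, 20, 7, -42, -10, -34, -49, -18, -45, -47, -37, -20]
-39 vs larger child 20 at index 2, swap → [20, 8, -39, 7, -42, -10, -34, -49, -18, -45, -47, -37, -20]
-39 vs larger child -10 at index 5, swap → [20, 8, -10, 7, -42, -39, -34, -49, -18, -45, -47, -37, -20]
-39 vs larger child -20 at index 12, swap → [20, 8, -10, 7, -42, -20, -34, -49, -18, -45, -47, -37, -39]
resulting array: [20, 8, -10, 7, -42, -20, -34, -49, -18, -45, -47, -37, -39]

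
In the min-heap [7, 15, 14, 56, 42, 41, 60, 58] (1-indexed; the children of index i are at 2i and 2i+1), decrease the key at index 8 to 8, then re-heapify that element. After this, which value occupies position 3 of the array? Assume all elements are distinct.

14

set index 8 from 58 to 8 → [7, 15, 14, 56, 42, 41, 60, 8]
8 < parent 56 at index 4, swap → [7, 15, 14, 8, 42, 41, 60, 56]
8 < parent 15 at index 2, swap → [7, 8, 14, 15, 42, 41, 60, 56]
resulting array: [7, 8, 14, 15, 42, 41, 60, 56]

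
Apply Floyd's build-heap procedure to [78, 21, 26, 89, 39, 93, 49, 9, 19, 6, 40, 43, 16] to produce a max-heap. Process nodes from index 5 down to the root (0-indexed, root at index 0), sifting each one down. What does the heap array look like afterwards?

[93, 89, 78, 21, 40, 43, 49, 9, 19, 6, 39, 26, 16]

sift down from index 5: already satisfies heap property
sift down from index 4:
  39 vs larger child 40 at index 10, swap → [78, 21, 26, 89, 40, 93, 49, 9, 19, 6, 39, 43, 16]
sift down from index 3: already satisfies heap property
sift down from index 2:
  26 vs larger child 93 at index 5, swap → [78, 21, 93, 89, 40, 26, 49, 9, 19, 6, 39, 43, 16]
  26 vs larger child 43 at index 11, swap → [78, 21, 93, 89, 40, 43, 49, 9, 19, 6, 39, 26, 16]
sift down from index 1:
  21 vs larger child 89 at index 3, swap → [78, 89, 93, 21, 40, 43, 49, 9, 19, 6, 39, 26, 16]
sift down from index 0:
  78 vs larger child 93 at index 2, swap → [93, 89, 78, 21, 40, 43, 49, 9, 19, 6, 39, 26, 16]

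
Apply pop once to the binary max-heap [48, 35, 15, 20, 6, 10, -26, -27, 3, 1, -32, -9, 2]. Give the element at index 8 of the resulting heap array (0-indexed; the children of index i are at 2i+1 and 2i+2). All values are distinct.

2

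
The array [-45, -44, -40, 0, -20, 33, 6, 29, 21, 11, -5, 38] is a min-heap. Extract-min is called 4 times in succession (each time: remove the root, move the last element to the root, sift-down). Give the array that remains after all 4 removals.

extract-min #1 returns -45:
  remove root -45; move last element 38 to root → [38, -44, -40, 0, -20, 33, 6, 29, 21, 11, -5]
  38 vs smaller child -44 at index 1, swap → [-44, 38, -40, 0, -20, 33, 6, 29, 21, 11, -5]
  38 vs smaller child -20 at index 4, swap → [-44, -20, -40, 0, 38, 33, 6, 29, 21, 11, -5]
  38 vs smaller child -5 at index 10, swap → [-44, -20, -40, 0, -5, 33, 6, 29, 21, 11, 38]
extract-min #2 returns -44:
  remove root -44; move last element 38 to root → [38, -20, -40, 0, -5, 33, 6, 29, 21, 11]
  38 vs smaller child -40 at index 2, swap → [-40, -20, 38, 0, -5, 33, 6, 29, 21, 11]
  38 vs smaller child 6 at index 6, swap → [-40, -20, 6, 0, -5, 33, 38, 29, 21, 11]
extract-min #3 returns -40:
  remove root -40; move last element 11 to root → [11, -20, 6, 0, -5, 33, 38, 29, 21]
  11 vs smaller child -20 at index 1, swap → [-20, 11, 6, 0, -5, 33, 38, 29, 21]
  11 vs smaller child -5 at index 4, swap → [-20, -5, 6, 0, 11, 33, 38, 29, 21]
extract-min #4 returns -20:
  remove root -20; move last element 21 to root → [21, -5, 6, 0, 11, 33, 38, 29]
  21 vs smaller child -5 at index 1, swap → [-5, 21, 6, 0, 11, 33, 38, 29]
  21 vs smaller child 0 at index 3, swap → [-5, 0, 6, 21, 11, 33, 38, 29]

[-5, 0, 6, 21, 11, 33, 38, 29]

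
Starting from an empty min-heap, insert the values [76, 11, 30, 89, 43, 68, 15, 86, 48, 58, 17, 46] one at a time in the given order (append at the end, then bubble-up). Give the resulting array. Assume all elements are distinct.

[11, 17, 15, 48, 43, 46, 30, 89, 86, 76, 58, 68]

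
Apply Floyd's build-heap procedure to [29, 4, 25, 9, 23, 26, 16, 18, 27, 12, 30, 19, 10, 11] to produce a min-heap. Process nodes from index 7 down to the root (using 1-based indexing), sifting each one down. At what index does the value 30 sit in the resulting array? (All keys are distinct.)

sift down from index 7:
  16 vs only child 11 at index 14, swap → [29, 4, 25, 9, 23, 26, 11, 18, 27, 12, 30, 19, 10, 16]
sift down from index 6:
  26 vs smaller child 10 at index 13, swap → [29, 4, 25, 9, 23, 10, 11, 18, 27, 12, 30, 19, 26, 16]
sift down from index 5:
  23 vs smaller child 12 at index 10, swap → [29, 4, 25, 9, 12, 10, 11, 18, 27, 23, 30, 19, 26, 16]
sift down from index 4: already satisfies heap property
sift down from index 3:
  25 vs smaller child 10 at index 6, swap → [29, 4, 10, 9, 12, 25, 11, 18, 27, 23, 30, 19, 26, 16]
  25 vs smaller child 19 at index 12, swap → [29, 4, 10, 9, 12, 19, 11, 18, 27, 23, 30, 25, 26, 16]
sift down from index 2: already satisfies heap property
sift down from index 1:
  29 vs smaller child 4 at index 2, swap → [4, 29, 10, 9, 12, 19, 11, 18, 27, 23, 30, 25, 26, 16]
  29 vs smaller child 9 at index 4, swap → [4, 9, 10, 29, 12, 19, 11, 18, 27, 23, 30, 25, 26, 16]
  29 vs smaller child 18 at index 8, swap → [4, 9, 10, 18, 12, 19, 11, 29, 27, 23, 30, 25, 26, 16]
resulting array: [4, 9, 10, 18, 12, 19, 11, 29, 27, 23, 30, 25, 26, 16]

11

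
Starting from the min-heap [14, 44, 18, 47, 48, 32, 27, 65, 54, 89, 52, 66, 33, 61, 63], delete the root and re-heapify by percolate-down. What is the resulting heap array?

remove root 14; move last element 63 to root → [63, 44, 18, 47, 48, 32, 27, 65, 54, 89, 52, 66, 33, 61]
63 vs smaller child 18 at index 2, swap → [18, 44, 63, 47, 48, 32, 27, 65, 54, 89, 52, 66, 33, 61]
63 vs smaller child 27 at index 6, swap → [18, 44, 27, 47, 48, 32, 63, 65, 54, 89, 52, 66, 33, 61]
63 vs only child 61 at index 13, swap → [18, 44, 27, 47, 48, 32, 61, 65, 54, 89, 52, 66, 33, 63]

[18, 44, 27, 47, 48, 32, 61, 65, 54, 89, 52, 66, 33, 63]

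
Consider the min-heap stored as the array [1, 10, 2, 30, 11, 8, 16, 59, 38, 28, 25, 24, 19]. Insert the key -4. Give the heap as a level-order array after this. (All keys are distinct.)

[-4, 10, 1, 30, 11, 8, 2, 59, 38, 28, 25, 24, 19, 16]

append -4 at index 13 → [1, 10, 2, 30, 11, 8, 16, 59, 38, 28, 25, 24, 19, -4]
-4 < parent 16 at index 6, swap → [1, 10, 2, 30, 11, 8, -4, 59, 38, 28, 25, 24, 19, 16]
-4 < parent 2 at index 2, swap → [1, 10, -4, 30, 11, 8, 2, 59, 38, 28, 25, 24, 19, 16]
-4 < parent 1 at index 0, swap → [-4, 10, 1, 30, 11, 8, 2, 59, 38, 28, 25, 24, 19, 16]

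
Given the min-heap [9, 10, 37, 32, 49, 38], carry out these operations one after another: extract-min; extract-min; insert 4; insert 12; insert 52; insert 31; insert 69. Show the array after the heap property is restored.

extract-min → returns 9:
  remove root 9; move last element 38 to root → [38, 10, 37, 32, 49]
  38 vs smaller child 10 at index 1, swap → [10, 38, 37, 32, 49]
  38 vs smaller child 32 at index 3, swap → [10, 32, 37, 38, 49]
extract-min → returns 10:
  remove root 10; move last element 49 to root → [49, 32, 37, 38]
  49 vs smaller child 32 at index 1, swap → [32, 49, 37, 38]
  49 vs only child 38 at index 3, swap → [32, 38, 37, 49]
insert 4:
  append 4 at index 4 → [32, 38, 37, 49, 4]
  4 < parent 38 at index 1, swap → [32, 4, 37, 49, 38]
  4 < parent 32 at index 0, swap → [4, 32, 37, 49, 38]
insert 12:
  append 12 at index 5 → [4, 32, 37, 49, 38, 12]
  12 < parent 37 at index 2, swap → [4, 32, 12, 49, 38, 37]
insert 52:
  append 52 at index 6 → [4, 32, 12, 49, 38, 37, 52] (no swap needed)
insert 31:
  append 31 at index 7 → [4, 32, 12, 49, 38, 37, 52, 31]
  31 < parent 49 at index 3, swap → [4, 32, 12, 31, 38, 37, 52, 49]
  31 < parent 32 at index 1, swap → [4, 31, 12, 32, 38, 37, 52, 49]
insert 69:
  append 69 at index 8 → [4, 31, 12, 32, 38, 37, 52, 49, 69] (no swap needed)

[4, 31, 12, 32, 38, 37, 52, 49, 69]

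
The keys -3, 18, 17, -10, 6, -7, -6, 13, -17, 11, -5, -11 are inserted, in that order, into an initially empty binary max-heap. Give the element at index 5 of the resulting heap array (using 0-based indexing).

-7

Insert -3:
  append -3 at index 0 → [-3] (no swap needed)
Insert 18:
  append 18 at index 1 → [-3, 18]
  18 > parent -3 at index 0, swap → [18, -3]
Insert 17:
  append 17 at index 2 → [18, -3, 17] (no swap needed)
Insert -10:
  append -10 at index 3 → [18, -3, 17, -10] (no swap needed)
Insert 6:
  append 6 at index 4 → [18, -3, 17, -10, 6]
  6 > parent -3 at index 1, swap → [18, 6, 17, -10, -3]
Insert -7:
  append -7 at index 5 → [18, 6, 17, -10, -3, -7] (no swap needed)
Insert -6:
  append -6 at index 6 → [18, 6, 17, -10, -3, -7, -6] (no swap needed)
Insert 13:
  append 13 at index 7 → [18, 6, 17, -10, -3, -7, -6, 13]
  13 > parent -10 at index 3, swap → [18, 6, 17, 13, -3, -7, -6, -10]
  13 > parent 6 at index 1, swap → [18, 13, 17, 6, -3, -7, -6, -10]
Insert -17:
  append -17 at index 8 → [18, 13, 17, 6, -3, -7, -6, -10, -17] (no swap needed)
Insert 11:
  append 11 at index 9 → [18, 13, 17, 6, -3, -7, -6, -10, -17, 11]
  11 > parent -3 at index 4, swap → [18, 13, 17, 6, 11, -7, -6, -10, -17, -3]
Insert -5:
  append -5 at index 10 → [18, 13, 17, 6, 11, -7, -6, -10, -17, -3, -5] (no swap needed)
Insert -11:
  append -11 at index 11 → [18, 13, 17, 6, 11, -7, -6, -10, -17, -3, -5, -11] (no swap needed)
resulting array: [18, 13, 17, 6, 11, -7, -6, -10, -17, -3, -5, -11]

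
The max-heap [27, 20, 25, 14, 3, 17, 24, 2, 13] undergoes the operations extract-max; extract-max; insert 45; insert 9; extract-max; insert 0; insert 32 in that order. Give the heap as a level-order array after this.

[32, 24, 17, 14, 20, 2, 13, 9, 0, 3]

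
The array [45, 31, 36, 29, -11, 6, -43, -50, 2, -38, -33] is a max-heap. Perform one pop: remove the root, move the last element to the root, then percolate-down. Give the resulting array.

remove root 45; move last element -33 to root → [-33, 31, 36, 29, -11, 6, -43, -50, 2, -38]
-33 vs larger child 36 at index 2, swap → [36, 31, -33, 29, -11, 6, -43, -50, 2, -38]
-33 vs larger child 6 at index 5, swap → [36, 31, 6, 29, -11, -33, -43, -50, 2, -38]

[36, 31, 6, 29, -11, -33, -43, -50, 2, -38]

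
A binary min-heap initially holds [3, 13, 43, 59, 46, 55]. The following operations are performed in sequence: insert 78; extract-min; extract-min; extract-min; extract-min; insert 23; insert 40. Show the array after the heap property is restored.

insert 78:
  append 78 at index 6 → [3, 13, 43, 59, 46, 55, 78] (no swap needed)
extract-min → returns 3:
  remove root 3; move last element 78 to root → [78, 13, 43, 59, 46, 55]
  78 vs smaller child 13 at index 1, swap → [13, 78, 43, 59, 46, 55]
  78 vs smaller child 46 at index 4, swap → [13, 46, 43, 59, 78, 55]
extract-min → returns 13:
  remove root 13; move last element 55 to root → [55, 46, 43, 59, 78]
  55 vs smaller child 43 at index 2, swap → [43, 46, 55, 59, 78]
extract-min → returns 43:
  remove root 43; move last element 78 to root → [78, 46, 55, 59]
  78 vs smaller child 46 at index 1, swap → [46, 78, 55, 59]
  78 vs only child 59 at index 3, swap → [46, 59, 55, 78]
extract-min → returns 46:
  remove root 46; move last element 78 to root → [78, 59, 55]
  78 vs smaller child 55 at index 2, swap → [55, 59, 78]
insert 23:
  append 23 at index 3 → [55, 59, 78, 23]
  23 < parent 59 at index 1, swap → [55, 23, 78, 59]
  23 < parent 55 at index 0, swap → [23, 55, 78, 59]
insert 40:
  append 40 at index 4 → [23, 55, 78, 59, 40]
  40 < parent 55 at index 1, swap → [23, 40, 78, 59, 55]

[23, 40, 78, 59, 55]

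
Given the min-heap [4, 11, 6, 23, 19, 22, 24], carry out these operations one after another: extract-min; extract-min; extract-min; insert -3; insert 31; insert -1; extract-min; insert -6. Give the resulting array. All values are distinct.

extract-min → returns 4:
  remove root 4; move last element 24 to root → [24, 11, 6, 23, 19, 22]
  24 vs smaller child 6 at index 2, swap → [6, 11, 24, 23, 19, 22]
  24 vs only child 22 at index 5, swap → [6, 11, 22, 23, 19, 24]
extract-min → returns 6:
  remove root 6; move last element 24 to root → [24, 11, 22, 23, 19]
  24 vs smaller child 11 at index 1, swap → [11, 24, 22, 23, 19]
  24 vs smaller child 19 at index 4, swap → [11, 19, 22, 23, 24]
extract-min → returns 11:
  remove root 11; move last element 24 to root → [24, 19, 22, 23]
  24 vs smaller child 19 at index 1, swap → [19, 24, 22, 23]
  24 vs only child 23 at index 3, swap → [19, 23, 22, 24]
insert -3:
  append -3 at index 4 → [19, 23, 22, 24, -3]
  -3 < parent 23 at index 1, swap → [19, -3, 22, 24, 23]
  -3 < parent 19 at index 0, swap → [-3, 19, 22, 24, 23]
insert 31:
  append 31 at index 5 → [-3, 19, 22, 24, 23, 31] (no swap needed)
insert -1:
  append -1 at index 6 → [-3, 19, 22, 24, 23, 31, -1]
  -1 < parent 22 at index 2, swap → [-3, 19, -1, 24, 23, 31, 22]
extract-min → returns -3:
  remove root -3; move last element 22 to root → [22, 19, -1, 24, 23, 31]
  22 vs smaller child -1 at index 2, swap → [-1, 19, 22, 24, 23, 31]
insert -6:
  append -6 at index 6 → [-1, 19, 22, 24, 23, 31, -6]
  -6 < parent 22 at index 2, swap → [-1, 19, -6, 24, 23, 31, 22]
  -6 < parent -1 at index 0, swap → [-6, 19, -1, 24, 23, 31, 22]

[-6, 19, -1, 24, 23, 31, 22]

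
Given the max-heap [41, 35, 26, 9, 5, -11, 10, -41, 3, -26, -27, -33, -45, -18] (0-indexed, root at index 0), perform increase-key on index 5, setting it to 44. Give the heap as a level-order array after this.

[44, 35, 41, 9, 5, 26, 10, -41, 3, -26, -27, -33, -45, -18]

set index 5 from -11 to 44 → [41, 35, 26, 9, 5, 44, 10, -41, 3, -26, -27, -33, -45, -18]
44 > parent 26 at index 2, swap → [41, 35, 44, 9, 5, 26, 10, -41, 3, -26, -27, -33, -45, -18]
44 > parent 41 at index 0, swap → [44, 35, 41, 9, 5, 26, 10, -41, 3, -26, -27, -33, -45, -18]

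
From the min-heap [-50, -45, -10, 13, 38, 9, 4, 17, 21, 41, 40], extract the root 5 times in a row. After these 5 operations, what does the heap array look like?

extract-min #1 returns -50:
  remove root -50; move last element 40 to root → [40, -45, -10, 13, 38, 9, 4, 17, 21, 41]
  40 vs smaller child -45 at index 1, swap → [-45, 40, -10, 13, 38, 9, 4, 17, 21, 41]
  40 vs smaller child 13 at index 3, swap → [-45, 13, -10, 40, 38, 9, 4, 17, 21, 41]
  40 vs smaller child 17 at index 7, swap → [-45, 13, -10, 17, 38, 9, 4, 40, 21, 41]
extract-min #2 returns -45:
  remove root -45; move last element 41 to root → [41, 13, -10, 17, 38, 9, 4, 40, 21]
  41 vs smaller child -10 at index 2, swap → [-10, 13, 41, 17, 38, 9, 4, 40, 21]
  41 vs smaller child 4 at index 6, swap → [-10, 13, 4, 17, 38, 9, 41, 40, 21]
extract-min #3 returns -10:
  remove root -10; move last element 21 to root → [21, 13, 4, 17, 38, 9, 41, 40]
  21 vs smaller child 4 at index 2, swap → [4, 13, 21, 17, 38, 9, 41, 40]
  21 vs smaller child 9 at index 5, swap → [4, 13, 9, 17, 38, 21, 41, 40]
extract-min #4 returns 4:
  remove root 4; move last element 40 to root → [40, 13, 9, 17, 38, 21, 41]
  40 vs smaller child 9 at index 2, swap → [9, 13, 40, 17, 38, 21, 41]
  40 vs smaller child 21 at index 5, swap → [9, 13, 21, 17, 38, 40, 41]
extract-min #5 returns 9:
  remove root 9; move last element 41 to root → [41, 13, 21, 17, 38, 40]
  41 vs smaller child 13 at index 1, swap → [13, 41, 21, 17, 38, 40]
  41 vs smaller child 17 at index 3, swap → [13, 17, 21, 41, 38, 40]

[13, 17, 21, 41, 38, 40]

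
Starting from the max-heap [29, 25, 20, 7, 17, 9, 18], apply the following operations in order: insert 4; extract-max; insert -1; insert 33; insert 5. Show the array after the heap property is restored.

insert 4:
  append 4 at index 7 → [29, 25, 20, 7, 17, 9, 18, 4] (no swap needed)
extract-max → returns 29:
  remove root 29; move last element 4 to root → [4, 25, 20, 7, 17, 9, 18]
  4 vs larger child 25 at index 1, swap → [25, 4, 20, 7, 17, 9, 18]
  4 vs larger child 17 at index 4, swap → [25, 17, 20, 7, 4, 9, 18]
insert -1:
  append -1 at index 7 → [25, 17, 20, 7, 4, 9, 18, -1] (no swap needed)
insert 33:
  append 33 at index 8 → [25, 17, 20, 7, 4, 9, 18, -1, 33]
  33 > parent 7 at index 3, swap → [25, 17, 20, 33, 4, 9, 18, -1, 7]
  33 > parent 17 at index 1, swap → [25, 33, 20, 17, 4, 9, 18, -1, 7]
  33 > parent 25 at index 0, swap → [33, 25, 20, 17, 4, 9, 18, -1, 7]
insert 5:
  append 5 at index 9 → [33, 25, 20, 17, 4, 9, 18, -1, 7, 5]
  5 > parent 4 at index 4, swap → [33, 25, 20, 17, 5, 9, 18, -1, 7, 4]

[33, 25, 20, 17, 5, 9, 18, -1, 7, 4]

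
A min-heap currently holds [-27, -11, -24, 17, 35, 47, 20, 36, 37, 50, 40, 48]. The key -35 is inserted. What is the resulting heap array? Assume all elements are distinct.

append -35 at index 12 → [-27, -11, -24, 17, 35, 47, 20, 36, 37, 50, 40, 48, -35]
-35 < parent 47 at index 5, swap → [-27, -11, -24, 17, 35, -35, 20, 36, 37, 50, 40, 48, 47]
-35 < parent -24 at index 2, swap → [-27, -11, -35, 17, 35, -24, 20, 36, 37, 50, 40, 48, 47]
-35 < parent -27 at index 0, swap → [-35, -11, -27, 17, 35, -24, 20, 36, 37, 50, 40, 48, 47]

[-35, -11, -27, 17, 35, -24, 20, 36, 37, 50, 40, 48, 47]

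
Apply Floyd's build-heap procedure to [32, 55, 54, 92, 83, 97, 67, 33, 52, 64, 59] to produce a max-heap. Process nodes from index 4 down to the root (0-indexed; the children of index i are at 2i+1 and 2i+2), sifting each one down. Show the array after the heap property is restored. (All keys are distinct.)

[97, 92, 67, 55, 83, 54, 32, 33, 52, 64, 59]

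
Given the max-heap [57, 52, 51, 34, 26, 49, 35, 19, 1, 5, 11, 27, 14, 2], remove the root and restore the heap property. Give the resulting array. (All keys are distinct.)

[52, 34, 51, 19, 26, 49, 35, 2, 1, 5, 11, 27, 14]

remove root 57; move last element 2 to root → [2, 52, 51, 34, 26, 49, 35, 19, 1, 5, 11, 27, 14]
2 vs larger child 52 at index 1, swap → [52, 2, 51, 34, 26, 49, 35, 19, 1, 5, 11, 27, 14]
2 vs larger child 34 at index 3, swap → [52, 34, 51, 2, 26, 49, 35, 19, 1, 5, 11, 27, 14]
2 vs larger child 19 at index 7, swap → [52, 34, 51, 19, 26, 49, 35, 2, 1, 5, 11, 27, 14]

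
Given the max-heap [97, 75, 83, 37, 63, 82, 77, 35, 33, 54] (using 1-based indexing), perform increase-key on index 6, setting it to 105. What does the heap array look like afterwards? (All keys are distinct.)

set index 6 from 82 to 105 → [97, 75, 83, 37, 63, 105, 77, 35, 33, 54]
105 > parent 83 at index 3, swap → [97, 75, 105, 37, 63, 83, 77, 35, 33, 54]
105 > parent 97 at index 1, swap → [105, 75, 97, 37, 63, 83, 77, 35, 33, 54]

[105, 75, 97, 37, 63, 83, 77, 35, 33, 54]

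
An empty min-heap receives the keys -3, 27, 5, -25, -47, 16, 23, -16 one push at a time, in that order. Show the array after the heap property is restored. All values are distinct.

[-47, -25, 5, -16, -3, 16, 23, 27]

Insert -3:
  append -3 at index 0 → [-3] (no swap needed)
Insert 27:
  append 27 at index 1 → [-3, 27] (no swap needed)
Insert 5:
  append 5 at index 2 → [-3, 27, 5] (no swap needed)
Insert -25:
  append -25 at index 3 → [-3, 27, 5, -25]
  -25 < parent 27 at index 1, swap → [-3, -25, 5, 27]
  -25 < parent -3 at index 0, swap → [-25, -3, 5, 27]
Insert -47:
  append -47 at index 4 → [-25, -3, 5, 27, -47]
  -47 < parent -3 at index 1, swap → [-25, -47, 5, 27, -3]
  -47 < parent -25 at index 0, swap → [-47, -25, 5, 27, -3]
Insert 16:
  append 16 at index 5 → [-47, -25, 5, 27, -3, 16] (no swap needed)
Insert 23:
  append 23 at index 6 → [-47, -25, 5, 27, -3, 16, 23] (no swap needed)
Insert -16:
  append -16 at index 7 → [-47, -25, 5, 27, -3, 16, 23, -16]
  -16 < parent 27 at index 3, swap → [-47, -25, 5, -16, -3, 16, 23, 27]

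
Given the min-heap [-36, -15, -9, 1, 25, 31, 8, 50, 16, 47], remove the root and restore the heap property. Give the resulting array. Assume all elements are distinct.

remove root -36; move last element 47 to root → [47, -15, -9, 1, 25, 31, 8, 50, 16]
47 vs smaller child -15 at index 1, swap → [-15, 47, -9, 1, 25, 31, 8, 50, 16]
47 vs smaller child 1 at index 3, swap → [-15, 1, -9, 47, 25, 31, 8, 50, 16]
47 vs smaller child 16 at index 8, swap → [-15, 1, -9, 16, 25, 31, 8, 50, 47]

[-15, 1, -9, 16, 25, 31, 8, 50, 47]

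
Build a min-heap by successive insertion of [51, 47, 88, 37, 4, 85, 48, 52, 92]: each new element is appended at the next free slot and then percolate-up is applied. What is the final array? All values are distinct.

Insert 51:
  append 51 at index 0 → [51] (no swap needed)
Insert 47:
  append 47 at index 1 → [51, 47]
  47 < parent 51 at index 0, swap → [47, 51]
Insert 88:
  append 88 at index 2 → [47, 51, 88] (no swap needed)
Insert 37:
  append 37 at index 3 → [47, 51, 88, 37]
  37 < parent 51 at index 1, swap → [47, 37, 88, 51]
  37 < parent 47 at index 0, swap → [37, 47, 88, 51]
Insert 4:
  append 4 at index 4 → [37, 47, 88, 51, 4]
  4 < parent 47 at index 1, swap → [37, 4, 88, 51, 47]
  4 < parent 37 at index 0, swap → [4, 37, 88, 51, 47]
Insert 85:
  append 85 at index 5 → [4, 37, 88, 51, 47, 85]
  85 < parent 88 at index 2, swap → [4, 37, 85, 51, 47, 88]
Insert 48:
  append 48 at index 6 → [4, 37, 85, 51, 47, 88, 48]
  48 < parent 85 at index 2, swap → [4, 37, 48, 51, 47, 88, 85]
Insert 52:
  append 52 at index 7 → [4, 37, 48, 51, 47, 88, 85, 52] (no swap needed)
Insert 92:
  append 92 at index 8 → [4, 37, 48, 51, 47, 88, 85, 52, 92] (no swap needed)

[4, 37, 48, 51, 47, 88, 85, 52, 92]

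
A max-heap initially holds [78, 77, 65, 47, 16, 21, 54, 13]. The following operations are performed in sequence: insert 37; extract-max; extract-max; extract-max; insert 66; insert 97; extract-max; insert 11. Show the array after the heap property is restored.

[66, 47, 54, 37, 16, 13, 21, 11]

insert 37:
  append 37 at index 8 → [78, 77, 65, 47, 16, 21, 54, 13, 37] (no swap needed)
extract-max → returns 78:
  remove root 78; move last element 37 to root → [37, 77, 65, 47, 16, 21, 54, 13]
  37 vs larger child 77 at index 1, swap → [77, 37, 65, 47, 16, 21, 54, 13]
  37 vs larger child 47 at index 3, swap → [77, 47, 65, 37, 16, 21, 54, 13]
extract-max → returns 77:
  remove root 77; move last element 13 to root → [13, 47, 65, 37, 16, 21, 54]
  13 vs larger child 65 at index 2, swap → [65, 47, 13, 37, 16, 21, 54]
  13 vs larger child 54 at index 6, swap → [65, 47, 54, 37, 16, 21, 13]
extract-max → returns 65:
  remove root 65; move last element 13 to root → [13, 47, 54, 37, 16, 21]
  13 vs larger child 54 at index 2, swap → [54, 47, 13, 37, 16, 21]
  13 vs only child 21 at index 5, swap → [54, 47, 21, 37, 16, 13]
insert 66:
  append 66 at index 6 → [54, 47, 21, 37, 16, 13, 66]
  66 > parent 21 at index 2, swap → [54, 47, 66, 37, 16, 13, 21]
  66 > parent 54 at index 0, swap → [66, 47, 54, 37, 16, 13, 21]
insert 97:
  append 97 at index 7 → [66, 47, 54, 37, 16, 13, 21, 97]
  97 > parent 37 at index 3, swap → [66, 47, 54, 97, 16, 13, 21, 37]
  97 > parent 47 at index 1, swap → [66, 97, 54, 47, 16, 13, 21, 37]
  97 > parent 66 at index 0, swap → [97, 66, 54, 47, 16, 13, 21, 37]
extract-max → returns 97:
  remove root 97; move last element 37 to root → [37, 66, 54, 47, 16, 13, 21]
  37 vs larger child 66 at index 1, swap → [66, 37, 54, 47, 16, 13, 21]
  37 vs larger child 47 at index 3, swap → [66, 47, 54, 37, 16, 13, 21]
insert 11:
  append 11 at index 7 → [66, 47, 54, 37, 16, 13, 21, 11] (no swap needed)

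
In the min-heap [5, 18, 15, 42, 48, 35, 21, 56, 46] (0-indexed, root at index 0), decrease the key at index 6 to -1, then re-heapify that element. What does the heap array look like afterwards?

[-1, 18, 5, 42, 48, 35, 15, 56, 46]

set index 6 from 21 to -1 → [5, 18, 15, 42, 48, 35, -1, 56, 46]
-1 < parent 15 at index 2, swap → [5, 18, -1, 42, 48, 35, 15, 56, 46]
-1 < parent 5 at index 0, swap → [-1, 18, 5, 42, 48, 35, 15, 56, 46]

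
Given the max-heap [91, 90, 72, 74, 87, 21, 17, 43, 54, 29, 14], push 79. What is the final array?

[91, 90, 79, 74, 87, 72, 17, 43, 54, 29, 14, 21]

append 79 at index 11 → [91, 90, 72, 74, 87, 21, 17, 43, 54, 29, 14, 79]
79 > parent 21 at index 5, swap → [91, 90, 72, 74, 87, 79, 17, 43, 54, 29, 14, 21]
79 > parent 72 at index 2, swap → [91, 90, 79, 74, 87, 72, 17, 43, 54, 29, 14, 21]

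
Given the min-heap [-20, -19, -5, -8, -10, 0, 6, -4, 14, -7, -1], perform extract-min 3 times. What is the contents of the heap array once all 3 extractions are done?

[-8, -7, -5, -4, 14, 0, 6, -1]

extract-min #1 returns -20:
  remove root -20; move last element -1 to root → [-1, -19, -5, -8, -10, 0, 6, -4, 14, -7]
  -1 vs smaller child -19 at index 1, swap → [-19, -1, -5, -8, -10, 0, 6, -4, 14, -7]
  -1 vs smaller child -10 at index 4, swap → [-19, -10, -5, -8, -1, 0, 6, -4, 14, -7]
  -1 vs only child -7 at index 9, swap → [-19, -10, -5, -8, -7, 0, 6, -4, 14, -1]
extract-min #2 returns -19:
  remove root -19; move last element -1 to root → [-1, -10, -5, -8, -7, 0, 6, -4, 14]
  -1 vs smaller child -10 at index 1, swap → [-10, -1, -5, -8, -7, 0, 6, -4, 14]
  -1 vs smaller child -8 at index 3, swap → [-10, -8, -5, -1, -7, 0, 6, -4, 14]
  -1 vs smaller child -4 at index 7, swap → [-10, -8, -5, -4, -7, 0, 6, -1, 14]
extract-min #3 returns -10:
  remove root -10; move last element 14 to root → [14, -8, -5, -4, -7, 0, 6, -1]
  14 vs smaller child -8 at index 1, swap → [-8, 14, -5, -4, -7, 0, 6, -1]
  14 vs smaller child -7 at index 4, swap → [-8, -7, -5, -4, 14, 0, 6, -1]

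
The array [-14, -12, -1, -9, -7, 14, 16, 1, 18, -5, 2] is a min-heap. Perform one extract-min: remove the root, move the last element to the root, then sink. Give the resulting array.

[-12, -9, -1, 1, -7, 14, 16, 2, 18, -5]

remove root -14; move last element 2 to root → [2, -12, -1, -9, -7, 14, 16, 1, 18, -5]
2 vs smaller child -12 at index 1, swap → [-12, 2, -1, -9, -7, 14, 16, 1, 18, -5]
2 vs smaller child -9 at index 3, swap → [-12, -9, -1, 2, -7, 14, 16, 1, 18, -5]
2 vs smaller child 1 at index 7, swap → [-12, -9, -1, 1, -7, 14, 16, 2, 18, -5]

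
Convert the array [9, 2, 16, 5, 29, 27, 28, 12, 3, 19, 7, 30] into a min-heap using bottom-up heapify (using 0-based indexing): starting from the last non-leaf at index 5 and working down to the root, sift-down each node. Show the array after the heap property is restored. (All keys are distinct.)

[2, 3, 16, 5, 7, 27, 28, 12, 9, 19, 29, 30]

sift down from index 5: already satisfies heap property
sift down from index 4:
  29 vs smaller child 7 at index 10, swap → [9, 2, 16, 5, 7, 27, 28, 12, 3, 19, 29, 30]
sift down from index 3:
  5 vs smaller child 3 at index 8, swap → [9, 2, 16, 3, 7, 27, 28, 12, 5, 19, 29, 30]
sift down from index 2: already satisfies heap property
sift down from index 1: already satisfies heap property
sift down from index 0:
  9 vs smaller child 2 at index 1, swap → [2, 9, 16, 3, 7, 27, 28, 12, 5, 19, 29, 30]
  9 vs smaller child 3 at index 3, swap → [2, 3, 16, 9, 7, 27, 28, 12, 5, 19, 29, 30]
  9 vs smaller child 5 at index 8, swap → [2, 3, 16, 5, 7, 27, 28, 12, 9, 19, 29, 30]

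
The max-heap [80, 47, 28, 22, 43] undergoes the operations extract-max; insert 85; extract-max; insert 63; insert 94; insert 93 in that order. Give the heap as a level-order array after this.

extract-max → returns 80:
  remove root 80; move last element 43 to root → [43, 47, 28, 22]
  43 vs larger child 47 at index 1, swap → [47, 43, 28, 22]
insert 85:
  append 85 at index 4 → [47, 43, 28, 22, 85]
  85 > parent 43 at index 1, swap → [47, 85, 28, 22, 43]
  85 > parent 47 at index 0, swap → [85, 47, 28, 22, 43]
extract-max → returns 85:
  remove root 85; move last element 43 to root → [43, 47, 28, 22]
  43 vs larger child 47 at index 1, swap → [47, 43, 28, 22]
insert 63:
  append 63 at index 4 → [47, 43, 28, 22, 63]
  63 > parent 43 at index 1, swap → [47, 63, 28, 22, 43]
  63 > parent 47 at index 0, swap → [63, 47, 28, 22, 43]
insert 94:
  append 94 at index 5 → [63, 47, 28, 22, 43, 94]
  94 > parent 28 at index 2, swap → [63, 47, 94, 22, 43, 28]
  94 > parent 63 at index 0, swap → [94, 47, 63, 22, 43, 28]
insert 93:
  append 93 at index 6 → [94, 47, 63, 22, 43, 28, 93]
  93 > parent 63 at index 2, swap → [94, 47, 93, 22, 43, 28, 63]

[94, 47, 93, 22, 43, 28, 63]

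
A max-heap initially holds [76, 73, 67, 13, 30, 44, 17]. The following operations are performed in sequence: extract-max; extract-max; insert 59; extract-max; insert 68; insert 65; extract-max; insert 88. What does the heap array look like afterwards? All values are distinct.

[88, 30, 65, 13, 17, 44, 59]

extract-max → returns 76:
  remove root 76; move last element 17 to root → [17, 73, 67, 13, 30, 44]
  17 vs larger child 73 at index 1, swap → [73, 17, 67, 13, 30, 44]
  17 vs larger child 30 at index 4, swap → [73, 30, 67, 13, 17, 44]
extract-max → returns 73:
  remove root 73; move last element 44 to root → [44, 30, 67, 13, 17]
  44 vs larger child 67 at index 2, swap → [67, 30, 44, 13, 17]
insert 59:
  append 59 at index 5 → [67, 30, 44, 13, 17, 59]
  59 > parent 44 at index 2, swap → [67, 30, 59, 13, 17, 44]
extract-max → returns 67:
  remove root 67; move last element 44 to root → [44, 30, 59, 13, 17]
  44 vs larger child 59 at index 2, swap → [59, 30, 44, 13, 17]
insert 68:
  append 68 at index 5 → [59, 30, 44, 13, 17, 68]
  68 > parent 44 at index 2, swap → [59, 30, 68, 13, 17, 44]
  68 > parent 59 at index 0, swap → [68, 30, 59, 13, 17, 44]
insert 65:
  append 65 at index 6 → [68, 30, 59, 13, 17, 44, 65]
  65 > parent 59 at index 2, swap → [68, 30, 65, 13, 17, 44, 59]
extract-max → returns 68:
  remove root 68; move last element 59 to root → [59, 30, 65, 13, 17, 44]
  59 vs larger child 65 at index 2, swap → [65, 30, 59, 13, 17, 44]
insert 88:
  append 88 at index 6 → [65, 30, 59, 13, 17, 44, 88]
  88 > parent 59 at index 2, swap → [65, 30, 88, 13, 17, 44, 59]
  88 > parent 65 at index 0, swap → [88, 30, 65, 13, 17, 44, 59]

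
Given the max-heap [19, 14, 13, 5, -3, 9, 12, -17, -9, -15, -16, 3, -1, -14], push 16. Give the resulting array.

[19, 14, 16, 5, -3, 9, 13, -17, -9, -15, -16, 3, -1, -14, 12]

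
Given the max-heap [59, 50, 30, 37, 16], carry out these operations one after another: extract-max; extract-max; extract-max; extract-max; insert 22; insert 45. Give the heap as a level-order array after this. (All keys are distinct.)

extract-max → returns 59:
  remove root 59; move last element 16 to root → [16, 50, 30, 37]
  16 vs larger child 50 at index 1, swap → [50, 16, 30, 37]
  16 vs only child 37 at index 3, swap → [50, 37, 30, 16]
extract-max → returns 50:
  remove root 50; move last element 16 to root → [16, 37, 30]
  16 vs larger child 37 at index 1, swap → [37, 16, 30]
extract-max → returns 37:
  remove root 37; move last element 30 to root → [30, 16] (no swap needed)
extract-max → returns 30:
  remove root 30; move last element 16 to root → [16] (no swap needed)
insert 22:
  append 22 at index 1 → [16, 22]
  22 > parent 16 at index 0, swap → [22, 16]
insert 45:
  append 45 at index 2 → [22, 16, 45]
  45 > parent 22 at index 0, swap → [45, 16, 22]

[45, 16, 22]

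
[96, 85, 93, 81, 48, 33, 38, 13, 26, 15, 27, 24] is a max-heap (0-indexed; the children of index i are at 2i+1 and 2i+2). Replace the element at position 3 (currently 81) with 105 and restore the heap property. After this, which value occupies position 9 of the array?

15

set index 3 from 81 to 105 → [96, 85, 93, 105, 48, 33, 38, 13, 26, 15, 27, 24]
105 > parent 85 at index 1, swap → [96, 105, 93, 85, 48, 33, 38, 13, 26, 15, 27, 24]
105 > parent 96 at index 0, swap → [105, 96, 93, 85, 48, 33, 38, 13, 26, 15, 27, 24]
resulting array: [105, 96, 93, 85, 48, 33, 38, 13, 26, 15, 27, 24]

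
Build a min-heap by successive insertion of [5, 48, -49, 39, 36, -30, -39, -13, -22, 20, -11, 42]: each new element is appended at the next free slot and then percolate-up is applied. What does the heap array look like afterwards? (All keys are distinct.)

Insert 5:
  append 5 at index 0 → [5] (no swap needed)
Insert 48:
  append 48 at index 1 → [5, 48] (no swap needed)
Insert -49:
  append -49 at index 2 → [5, 48, -49]
  -49 < parent 5 at index 0, swap → [-49, 48, 5]
Insert 39:
  append 39 at index 3 → [-49, 48, 5, 39]
  39 < parent 48 at index 1, swap → [-49, 39, 5, 48]
Insert 36:
  append 36 at index 4 → [-49, 39, 5, 48, 36]
  36 < parent 39 at index 1, swap → [-49, 36, 5, 48, 39]
Insert -30:
  append -30 at index 5 → [-49, 36, 5, 48, 39, -30]
  -30 < parent 5 at index 2, swap → [-49, 36, -30, 48, 39, 5]
Insert -39:
  append -39 at index 6 → [-49, 36, -30, 48, 39, 5, -39]
  -39 < parent -30 at index 2, swap → [-49, 36, -39, 48, 39, 5, -30]
Insert -13:
  append -13 at index 7 → [-49, 36, -39, 48, 39, 5, -30, -13]
  -13 < parent 48 at index 3, swap → [-49, 36, -39, -13, 39, 5, -30, 48]
  -13 < parent 36 at index 1, swap → [-49, -13, -39, 36, 39, 5, -30, 48]
Insert -22:
  append -22 at index 8 → [-49, -13, -39, 36, 39, 5, -30, 48, -22]
  -22 < parent 36 at index 3, swap → [-49, -13, -39, -22, 39, 5, -30, 48, 36]
  -22 < parent -13 at index 1, swap → [-49, -22, -39, -13, 39, 5, -30, 48, 36]
Insert 20:
  append 20 at index 9 → [-49, -22, -39, -13, 39, 5, -30, 48, 36, 20]
  20 < parent 39 at index 4, swap → [-49, -22, -39, -13, 20, 5, -30, 48, 36, 39]
Insert -11:
  append -11 at index 10 → [-49, -22, -39, -13, 20, 5, -30, 48, 36, 39, -11]
  -11 < parent 20 at index 4, swap → [-49, -22, -39, -13, -11, 5, -30, 48, 36, 39, 20]
Insert 42:
  append 42 at index 11 → [-49, -22, -39, -13, -11, 5, -30, 48, 36, 39, 20, 42] (no swap needed)

[-49, -22, -39, -13, -11, 5, -30, 48, 36, 39, 20, 42]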